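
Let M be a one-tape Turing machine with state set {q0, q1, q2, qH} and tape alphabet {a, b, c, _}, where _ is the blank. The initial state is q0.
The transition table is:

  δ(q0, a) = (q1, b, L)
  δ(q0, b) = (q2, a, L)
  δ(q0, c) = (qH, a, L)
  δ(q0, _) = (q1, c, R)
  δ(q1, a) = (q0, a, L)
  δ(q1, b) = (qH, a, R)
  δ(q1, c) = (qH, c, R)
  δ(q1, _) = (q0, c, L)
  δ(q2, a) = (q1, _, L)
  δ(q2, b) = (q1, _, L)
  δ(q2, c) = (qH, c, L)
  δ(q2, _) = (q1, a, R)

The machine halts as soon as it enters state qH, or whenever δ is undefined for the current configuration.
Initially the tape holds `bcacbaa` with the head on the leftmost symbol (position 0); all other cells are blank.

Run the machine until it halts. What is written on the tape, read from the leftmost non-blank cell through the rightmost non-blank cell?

ccbacacbaa

q0 | ___[b]cacbaa   read b → write a, move L, go to q2
q2 | __[_]acacbaa   read _ → write a, move R, go to q1
q1 | __a[a]cacbaa   read a → write a, move L, go to q0
q0 | __[a]acacbaa   read a → write b, move L, go to q1
q1 | _[_]bacacbaa   read _ → write c, move L, go to q0
q0 | [_]cbacacbaa   read _ → write c, move R, go to q1
q1 | c[c]bacacbaa   read c → write c, move R, go to qH
qH | cc[b]acacbaa
The non-blank tape span at halt is ccbacacbaa.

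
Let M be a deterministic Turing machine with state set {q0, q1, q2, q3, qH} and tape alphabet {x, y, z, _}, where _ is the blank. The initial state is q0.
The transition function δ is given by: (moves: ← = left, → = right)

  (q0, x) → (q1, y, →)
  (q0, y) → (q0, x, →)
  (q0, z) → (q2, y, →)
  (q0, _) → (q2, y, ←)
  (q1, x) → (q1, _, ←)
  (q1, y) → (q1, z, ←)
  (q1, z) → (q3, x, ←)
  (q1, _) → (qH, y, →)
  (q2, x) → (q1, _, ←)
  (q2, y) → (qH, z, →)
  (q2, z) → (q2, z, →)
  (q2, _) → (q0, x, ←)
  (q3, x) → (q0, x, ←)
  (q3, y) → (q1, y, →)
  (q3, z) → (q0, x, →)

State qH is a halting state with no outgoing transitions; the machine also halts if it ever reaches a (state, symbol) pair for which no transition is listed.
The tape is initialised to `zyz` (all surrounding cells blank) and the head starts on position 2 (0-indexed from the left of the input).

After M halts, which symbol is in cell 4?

y

q0 | zy[z]___   read z → write y, move →, go to q2
q2 | zyy[_]__   read _ → write x, move ←, go to q0
q0 | zy[y]x__   read y → write x, move →, go to q0
q0 | zyx[x]__   read x → write y, move →, go to q1
q1 | zyxy[_]_   read _ → write y, move →, go to qH
qH | zyxyy[_]
Cell 4 holds y when M halts.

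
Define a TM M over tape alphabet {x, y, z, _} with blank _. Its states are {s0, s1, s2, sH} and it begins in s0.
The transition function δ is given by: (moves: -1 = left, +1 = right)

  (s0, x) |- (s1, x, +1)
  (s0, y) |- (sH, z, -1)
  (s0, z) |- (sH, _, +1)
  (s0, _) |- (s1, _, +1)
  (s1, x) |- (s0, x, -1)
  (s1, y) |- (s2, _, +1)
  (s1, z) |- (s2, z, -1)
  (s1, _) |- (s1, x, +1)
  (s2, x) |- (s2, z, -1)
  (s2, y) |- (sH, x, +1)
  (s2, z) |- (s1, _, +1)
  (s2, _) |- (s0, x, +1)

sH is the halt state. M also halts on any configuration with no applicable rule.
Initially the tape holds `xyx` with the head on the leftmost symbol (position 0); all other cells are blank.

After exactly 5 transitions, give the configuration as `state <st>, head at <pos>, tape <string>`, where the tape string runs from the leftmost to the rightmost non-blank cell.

s0 | [x]yx_   read x → write x, move +1, go to s1
s1 | x[y]x_   read y → write _, move +1, go to s2
s2 | x_[x]_   read x → write z, move -1, go to s2
s2 | x[_]z_   read _ → write x, move +1, go to s0
s0 | xx[z]_   read z → write _, move +1, go to sH
sH | xx_[_]
After 5 steps: state sH, head at 3, tape xx.

state sH, head at 3, tape xx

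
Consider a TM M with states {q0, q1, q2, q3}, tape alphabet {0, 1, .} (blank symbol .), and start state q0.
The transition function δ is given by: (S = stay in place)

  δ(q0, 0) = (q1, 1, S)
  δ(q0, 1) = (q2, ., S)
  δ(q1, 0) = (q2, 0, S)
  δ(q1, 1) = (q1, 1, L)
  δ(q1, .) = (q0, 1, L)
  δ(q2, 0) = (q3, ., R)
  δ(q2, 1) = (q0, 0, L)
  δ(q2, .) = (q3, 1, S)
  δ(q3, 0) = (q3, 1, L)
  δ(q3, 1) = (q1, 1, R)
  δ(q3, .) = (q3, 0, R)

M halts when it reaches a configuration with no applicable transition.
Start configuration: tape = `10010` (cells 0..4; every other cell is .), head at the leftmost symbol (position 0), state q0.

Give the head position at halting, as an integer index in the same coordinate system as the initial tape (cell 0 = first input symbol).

q0 | ..[1]0010   read 1 → write ., move S, go to q2
q2 | ..[.]0010   read . → write 1, move S, go to q3
q3 | ..[1]0010   read 1 → write 1, move R, go to q1
q1 | ..1[0]010   read 0 → write 0, move S, go to q2
q2 | ..1[0]010   read 0 → write ., move R, go to q3
q3 | ..1.[0]10   read 0 → write 1, move L, go to q3
q3 | ..1[.]110   read . → write 0, move R, go to q3
q3 | ..10[1]10   read 1 → write 1, move R, go to q1
q1 | ..101[1]0   read 1 → write 1, move L, go to q1
q1 | ..10[1]10   read 1 → write 1, move L, go to q1
q1 | ..1[0]110   read 0 → write 0, move S, go to q2
q2 | ..1[0]110   read 0 → write ., move R, go to q3
q3 | ..1.[1]10   read 1 → write 1, move R, go to q1
q1 | ..1.1[1]0   read 1 → write 1, move L, go to q1
q1 | ..1.[1]10   read 1 → write 1, move L, go to q1
q1 | ..1[.]110   read . → write 1, move L, go to q0
q0 | ..[1]1110   read 1 → write ., move S, go to q2
q2 | ..[.]1110   read . → write 1, move S, go to q3
q3 | ..[1]1110   read 1 → write 1, move R, go to q1
q1 | ..1[1]110   read 1 → write 1, move L, go to q1
q1 | ..[1]1110   read 1 → write 1, move L, go to q1
q1 | .[.]11110   read . → write 1, move L, go to q0
q0 | [.]111110
At halt the head is at cell -2.

-2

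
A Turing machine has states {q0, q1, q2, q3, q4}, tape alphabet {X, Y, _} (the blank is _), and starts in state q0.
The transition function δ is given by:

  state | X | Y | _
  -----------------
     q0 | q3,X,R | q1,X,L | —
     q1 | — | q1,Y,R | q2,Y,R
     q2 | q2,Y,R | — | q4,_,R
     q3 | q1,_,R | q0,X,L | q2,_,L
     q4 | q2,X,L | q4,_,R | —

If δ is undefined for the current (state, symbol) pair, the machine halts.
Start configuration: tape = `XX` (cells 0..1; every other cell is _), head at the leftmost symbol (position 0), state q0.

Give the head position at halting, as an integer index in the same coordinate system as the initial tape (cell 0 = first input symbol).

q0 | [X]X___   read X → write X, move R, go to q3
q3 | X[X]___   read X → write _, move R, go to q1
q1 | X_[_]__   read _ → write Y, move R, go to q2
q2 | X_Y[_]_   read _ → write _, move R, go to q4
q4 | X_Y_[_]
At halt the head is at cell 4.

4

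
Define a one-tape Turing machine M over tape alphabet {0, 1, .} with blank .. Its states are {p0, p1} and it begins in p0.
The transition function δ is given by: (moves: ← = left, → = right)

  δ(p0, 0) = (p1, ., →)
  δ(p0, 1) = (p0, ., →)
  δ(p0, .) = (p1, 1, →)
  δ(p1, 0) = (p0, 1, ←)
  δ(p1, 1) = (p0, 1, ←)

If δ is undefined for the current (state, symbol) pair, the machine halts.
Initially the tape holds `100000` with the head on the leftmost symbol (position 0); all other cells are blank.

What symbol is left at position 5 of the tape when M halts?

state=p0 head=0 tape=[1]00000.   (p0,1)→(p0,.,→)
state=p0 head=1 tape=.[0]0000.   (p0,0)→(p1,.,→)
state=p1 head=2 tape=..[0]000.   (p1,0)→(p0,1,←)
state=p0 head=1 tape=.[.]1000.   (p0,.)→(p1,1,→)
state=p1 head=2 tape=.1[1]000.   (p1,1)→(p0,1,←)
state=p0 head=1 tape=.[1]1000.   (p0,1)→(p0,.,→)
state=p0 head=2 tape=..[1]000.   (p0,1)→(p0,.,→)
state=p0 head=3 tape=...[0]00.   (p0,0)→(p1,.,→)
state=p1 head=4 tape=....[0]0.   (p1,0)→(p0,1,←)
state=p0 head=3 tape=...[.]10.   (p0,.)→(p1,1,→)
state=p1 head=4 tape=...1[1]0.   (p1,1)→(p0,1,←)
state=p0 head=3 tape=...[1]10.   (p0,1)→(p0,.,→)
state=p0 head=4 tape=....[1]0.   (p0,1)→(p0,.,→)
state=p0 head=5 tape=.....[0].   (p0,0)→(p1,.,→)
state=p1 head=6 tape=......[.]
Cell 5 holds . when M halts.

.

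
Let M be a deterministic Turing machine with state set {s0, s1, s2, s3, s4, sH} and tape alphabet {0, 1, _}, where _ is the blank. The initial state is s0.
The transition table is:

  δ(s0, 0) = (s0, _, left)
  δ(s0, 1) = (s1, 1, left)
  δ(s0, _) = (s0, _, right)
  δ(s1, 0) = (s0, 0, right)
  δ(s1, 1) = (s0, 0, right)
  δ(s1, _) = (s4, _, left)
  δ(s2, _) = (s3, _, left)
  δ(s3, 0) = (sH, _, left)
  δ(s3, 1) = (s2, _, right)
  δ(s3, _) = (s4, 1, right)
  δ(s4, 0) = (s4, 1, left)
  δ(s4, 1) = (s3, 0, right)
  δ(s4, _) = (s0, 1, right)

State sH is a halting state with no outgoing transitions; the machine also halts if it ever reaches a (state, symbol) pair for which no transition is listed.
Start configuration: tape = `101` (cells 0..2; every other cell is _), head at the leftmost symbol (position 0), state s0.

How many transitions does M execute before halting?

state=s0 head=0 tape=__[1]01   (s0,1)→(s1,1,left)
state=s1 head=-1 tape=_[_]101   (s1,_)→(s4,_,left)
state=s4 head=-2 tape=[_]_101   (s4,_)→(s0,1,right)
state=s0 head=-1 tape=1[_]101   (s0,_)→(s0,_,right)
state=s0 head=0 tape=1_[1]01   (s0,1)→(s1,1,left)
state=s1 head=-1 tape=1[_]101   (s1,_)→(s4,_,left)
state=s4 head=-2 tape=[1]_101   (s4,1)→(s3,0,right)
state=s3 head=-1 tape=0[_]101   (s3,_)→(s4,1,right)
state=s4 head=0 tape=01[1]01   (s4,1)→(s3,0,right)
state=s3 head=1 tape=010[0]1   (s3,0)→(sH,_,left)
state=sH head=0 tape=01[0]_1
M halts after 10 transitions.

10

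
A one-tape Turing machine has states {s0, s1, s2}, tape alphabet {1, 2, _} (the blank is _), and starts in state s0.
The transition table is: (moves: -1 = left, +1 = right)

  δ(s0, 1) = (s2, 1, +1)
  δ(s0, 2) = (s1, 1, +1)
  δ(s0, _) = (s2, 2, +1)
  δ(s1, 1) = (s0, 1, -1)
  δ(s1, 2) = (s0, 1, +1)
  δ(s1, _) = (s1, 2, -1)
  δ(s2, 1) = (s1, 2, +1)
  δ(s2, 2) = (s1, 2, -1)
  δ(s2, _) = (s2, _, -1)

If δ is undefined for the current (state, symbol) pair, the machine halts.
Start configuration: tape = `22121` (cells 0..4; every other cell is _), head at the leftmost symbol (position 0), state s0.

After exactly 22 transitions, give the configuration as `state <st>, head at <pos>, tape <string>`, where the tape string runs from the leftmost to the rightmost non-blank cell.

state s1, head at 6, tape 11211212

state=s0 head=0 tape=[2]2121____   (s0,2)→(s1,1,+1)
state=s1 head=1 tape=1[2]121____   (s1,2)→(s0,1,+1)
state=s0 head=2 tape=11[1]21____   (s0,1)→(s2,1,+1)
state=s2 head=3 tape=111[2]1____   (s2,2)→(s1,2,-1)
state=s1 head=2 tape=11[1]21____   (s1,1)→(s0,1,-1)
state=s0 head=1 tape=1[1]121____   (s0,1)→(s2,1,+1)
state=s2 head=2 tape=11[1]21____   (s2,1)→(s1,2,+1)
state=s1 head=3 tape=112[2]1____   (s1,2)→(s0,1,+1)
state=s0 head=4 tape=1121[1]____   (s0,1)→(s2,1,+1)
state=s2 head=5 tape=11211[_]___   (s2,_)→(s2,_,-1)
state=s2 head=4 tape=1121[1]____   (s2,1)→(s1,2,+1)
state=s1 head=5 tape=11212[_]___   (s1,_)→(s1,2,-1)
state=s1 head=4 tape=1121[2]2___   (s1,2)→(s0,1,+1)
state=s0 head=5 tape=11211[2]___   (s0,2)→(s1,1,+1)
state=s1 head=6 tape=112111[_]__   (s1,_)→(s1,2,-1)
state=s1 head=5 tape=11211[1]2__   (s1,1)→(s0,1,-1)
state=s0 head=4 tape=1121[1]12__   (s0,1)→(s2,1,+1)
state=s2 head=5 tape=11211[1]2__   (s2,1)→(s1,2,+1)
state=s1 head=6 tape=112112[2]__   (s1,2)→(s0,1,+1)
state=s0 head=7 tape=1121121[_]_   (s0,_)→(s2,2,+1)
state=s2 head=8 tape=11211212[_]   (s2,_)→(s2,_,-1)
state=s2 head=7 tape=1121121[2]_   (s2,2)→(s1,2,-1)
state=s1 head=6 tape=112112[1]2_
After 22 steps: state s1, head at 6, tape 11211212.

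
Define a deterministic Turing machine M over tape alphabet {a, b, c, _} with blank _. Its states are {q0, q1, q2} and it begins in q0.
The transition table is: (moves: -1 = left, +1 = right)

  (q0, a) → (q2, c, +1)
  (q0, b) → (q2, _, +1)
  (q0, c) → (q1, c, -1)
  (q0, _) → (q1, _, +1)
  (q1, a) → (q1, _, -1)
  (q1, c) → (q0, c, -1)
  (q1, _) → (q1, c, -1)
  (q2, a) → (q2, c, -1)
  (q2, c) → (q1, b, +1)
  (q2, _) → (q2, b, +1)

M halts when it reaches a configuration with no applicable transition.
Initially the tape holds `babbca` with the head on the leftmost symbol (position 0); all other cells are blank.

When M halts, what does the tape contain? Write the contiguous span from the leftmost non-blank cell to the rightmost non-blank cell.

state=q0 head=0 tape=[b]abbca   (q0,b)→(q2,_,+1)
state=q2 head=1 tape=_[a]bbca   (q2,a)→(q2,c,-1)
state=q2 head=0 tape=[_]cbbca   (q2,_)→(q2,b,+1)
state=q2 head=1 tape=b[c]bbca   (q2,c)→(q1,b,+1)
state=q1 head=2 tape=bb[b]bca
The non-blank tape span at halt is bbbbca.

bbbbca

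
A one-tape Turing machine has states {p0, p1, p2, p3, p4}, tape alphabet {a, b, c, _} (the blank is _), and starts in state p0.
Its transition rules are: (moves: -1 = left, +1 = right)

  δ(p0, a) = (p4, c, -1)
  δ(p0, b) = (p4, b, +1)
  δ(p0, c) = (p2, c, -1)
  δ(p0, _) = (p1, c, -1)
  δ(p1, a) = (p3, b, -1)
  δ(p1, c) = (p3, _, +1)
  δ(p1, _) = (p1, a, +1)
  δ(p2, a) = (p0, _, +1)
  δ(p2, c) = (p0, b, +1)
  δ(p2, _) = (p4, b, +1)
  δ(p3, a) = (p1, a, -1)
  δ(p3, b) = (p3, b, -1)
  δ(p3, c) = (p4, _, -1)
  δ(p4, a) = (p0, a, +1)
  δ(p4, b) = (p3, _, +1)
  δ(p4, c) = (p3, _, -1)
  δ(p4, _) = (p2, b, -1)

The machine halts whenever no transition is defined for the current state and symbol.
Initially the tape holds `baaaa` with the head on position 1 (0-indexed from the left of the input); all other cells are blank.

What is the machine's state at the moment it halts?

p3

p0 | _b[a]aaa   read a → write c, move -1, go to p4
p4 | _[b]caaa   read b → write _, move +1, go to p3
p3 | __[c]aaa   read c → write _, move -1, go to p4
p4 | _[_]_aaa   read _ → write b, move -1, go to p2
p2 | [_]b_aaa   read _ → write b, move +1, go to p4
p4 | b[b]_aaa   read b → write _, move +1, go to p3
p3 | b_[_]aaa
No transition is defined for (p3, _); M halts in state p3.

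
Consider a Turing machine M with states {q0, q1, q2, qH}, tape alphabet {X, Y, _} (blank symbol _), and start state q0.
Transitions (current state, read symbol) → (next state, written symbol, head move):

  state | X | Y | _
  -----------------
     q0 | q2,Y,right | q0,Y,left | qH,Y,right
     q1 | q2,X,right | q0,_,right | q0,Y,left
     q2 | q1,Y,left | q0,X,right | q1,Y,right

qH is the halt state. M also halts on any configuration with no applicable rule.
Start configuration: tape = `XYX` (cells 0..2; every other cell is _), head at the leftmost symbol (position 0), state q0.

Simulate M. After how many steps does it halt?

16

q0 | [X]YX____   read X → write Y, move right, go to q2
q2 | Y[Y]X____   read Y → write X, move right, go to q0
q0 | YX[X]____   read X → write Y, move right, go to q2
q2 | YXY[_]___   read _ → write Y, move right, go to q1
q1 | YXYY[_]__   read _ → write Y, move left, go to q0
q0 | YXY[Y]Y__   read Y → write Y, move left, go to q0
q0 | YX[Y]YY__   read Y → write Y, move left, go to q0
q0 | Y[X]YYY__   read X → write Y, move right, go to q2
q2 | YY[Y]YY__   read Y → write X, move right, go to q0
q0 | YYX[Y]Y__   read Y → write Y, move left, go to q0
q0 | YY[X]YY__   read X → write Y, move right, go to q2
q2 | YYY[Y]Y__   read Y → write X, move right, go to q0
q0 | YYYX[Y]__   read Y → write Y, move left, go to q0
q0 | YYY[X]Y__   read X → write Y, move right, go to q2
q2 | YYYY[Y]__   read Y → write X, move right, go to q0
q0 | YYYYX[_]_   read _ → write Y, move right, go to qH
qH | YYYYXY[_]
M halts after 16 transitions.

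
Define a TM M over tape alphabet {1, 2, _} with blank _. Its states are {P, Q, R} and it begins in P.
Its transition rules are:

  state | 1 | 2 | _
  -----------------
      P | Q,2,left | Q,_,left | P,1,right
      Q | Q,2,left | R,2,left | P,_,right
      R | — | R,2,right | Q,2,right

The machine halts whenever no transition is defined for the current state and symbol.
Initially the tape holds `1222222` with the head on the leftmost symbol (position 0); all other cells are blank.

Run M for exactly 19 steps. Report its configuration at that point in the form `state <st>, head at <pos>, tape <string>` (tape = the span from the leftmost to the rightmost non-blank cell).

P | _[1]222222   read 1 → write 2, move left, go to Q
Q | [_]2222222   read _ → write _, move right, go to P
P | _[2]222222   read 2 → write _, move left, go to Q
Q | [_]_222222   read _ → write _, move right, go to P
P | _[_]222222   read _ → write 1, move right, go to P
P | _1[2]22222   read 2 → write _, move left, go to Q
Q | _[1]_22222   read 1 → write 2, move left, go to Q
Q | [_]2_22222   read _ → write _, move right, go to P
P | _[2]_22222   read 2 → write _, move left, go to Q
Q | [_]__22222   read _ → write _, move right, go to P
P | _[_]_22222   read _ → write 1, move right, go to P
P | _1[_]22222   read _ → write 1, move right, go to P
P | _11[2]2222   read 2 → write _, move left, go to Q
Q | _1[1]_2222   read 1 → write 2, move left, go to Q
Q | _[1]2_2222   read 1 → write 2, move left, go to Q
Q | [_]22_2222   read _ → write _, move right, go to P
P | _[2]2_2222   read 2 → write _, move left, go to Q
Q | [_]_2_2222   read _ → write _, move right, go to P
P | _[_]2_2222   read _ → write 1, move right, go to P
P | _1[2]_2222
After 19 steps: state P, head at 1, tape 12_2222.

state P, head at 1, tape 12_2222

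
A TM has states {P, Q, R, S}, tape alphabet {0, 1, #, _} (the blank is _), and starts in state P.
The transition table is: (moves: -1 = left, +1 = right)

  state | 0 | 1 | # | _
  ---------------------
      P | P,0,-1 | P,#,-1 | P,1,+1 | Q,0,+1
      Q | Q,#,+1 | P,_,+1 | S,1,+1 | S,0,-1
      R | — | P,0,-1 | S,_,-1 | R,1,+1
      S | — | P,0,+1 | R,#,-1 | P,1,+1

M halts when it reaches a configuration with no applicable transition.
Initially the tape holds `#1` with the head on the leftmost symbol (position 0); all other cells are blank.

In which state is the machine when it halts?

S

P | __[#]1___   read # → write 1, move +1, go to P
P | __1[1]___   read 1 → write #, move -1, go to P
P | __[1]#___   read 1 → write #, move -1, go to P
P | _[_]##___   read _ → write 0, move +1, go to Q
Q | _0[#]#___   read # → write 1, move +1, go to S
S | _01[#]___   read # → write #, move -1, go to R
R | _0[1]#___   read 1 → write 0, move -1, go to P
P | _[0]0#___   read 0 → write 0, move -1, go to P
P | [_]00#___   read _ → write 0, move +1, go to Q
Q | 0[0]0#___   read 0 → write #, move +1, go to Q
Q | 0#[0]#___   read 0 → write #, move +1, go to Q
Q | 0##[#]___   read # → write 1, move +1, go to S
S | 0##1[_]__   read _ → write 1, move +1, go to P
P | 0##11[_]_   read _ → write 0, move +1, go to Q
Q | 0##110[_]   read _ → write 0, move -1, go to S
S | 0##11[0]0
No transition is defined for (S, 0); M halts in state S.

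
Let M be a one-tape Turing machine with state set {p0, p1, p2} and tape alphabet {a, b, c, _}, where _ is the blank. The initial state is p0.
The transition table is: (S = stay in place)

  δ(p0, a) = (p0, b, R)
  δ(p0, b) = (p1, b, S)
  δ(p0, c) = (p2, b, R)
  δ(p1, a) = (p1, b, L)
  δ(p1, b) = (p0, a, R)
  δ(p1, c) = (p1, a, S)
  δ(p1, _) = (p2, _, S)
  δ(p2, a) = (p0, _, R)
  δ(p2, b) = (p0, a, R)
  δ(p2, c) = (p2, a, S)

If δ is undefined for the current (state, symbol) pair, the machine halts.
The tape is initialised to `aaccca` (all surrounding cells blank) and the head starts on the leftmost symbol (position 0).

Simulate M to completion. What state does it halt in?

state=p0 head=0 tape=[a]accca_   (p0,a)→(p0,b,R)
state=p0 head=1 tape=b[a]ccca_   (p0,a)→(p0,b,R)
state=p0 head=2 tape=bb[c]cca_   (p0,c)→(p2,b,R)
state=p2 head=3 tape=bbb[c]ca_   (p2,c)→(p2,a,S)
state=p2 head=3 tape=bbb[a]ca_   (p2,a)→(p0,_,R)
state=p0 head=4 tape=bbb_[c]a_   (p0,c)→(p2,b,R)
state=p2 head=5 tape=bbb_b[a]_   (p2,a)→(p0,_,R)
state=p0 head=6 tape=bbb_b_[_]
No transition is defined for (p0, _); M halts in state p0.

p0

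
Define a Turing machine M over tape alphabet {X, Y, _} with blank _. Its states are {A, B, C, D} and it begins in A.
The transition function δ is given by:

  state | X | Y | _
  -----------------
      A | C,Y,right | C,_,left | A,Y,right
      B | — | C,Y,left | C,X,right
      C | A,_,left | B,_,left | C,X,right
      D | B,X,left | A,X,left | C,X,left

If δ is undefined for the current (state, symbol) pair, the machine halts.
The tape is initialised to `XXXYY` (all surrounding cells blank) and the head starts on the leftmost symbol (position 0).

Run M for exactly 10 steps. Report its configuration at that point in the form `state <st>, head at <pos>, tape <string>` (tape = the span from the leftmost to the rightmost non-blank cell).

state B, head at 2, tape XXYX_Y

state=A head=0 tape=_[X]XXYY   (A,X)→(C,Y,right)
state=C head=1 tape=_Y[X]XYY   (C,X)→(A,_,left)
state=A head=0 tape=_[Y]_XYY   (A,Y)→(C,_,left)
state=C head=-1 tape=[_]__XYY   (C,_)→(C,X,right)
state=C head=0 tape=X[_]_XYY   (C,_)→(C,X,right)
state=C head=1 tape=XX[_]XYY   (C,_)→(C,X,right)
state=C head=2 tape=XXX[X]YY   (C,X)→(A,_,left)
state=A head=1 tape=XX[X]_YY   (A,X)→(C,Y,right)
state=C head=2 tape=XXY[_]YY   (C,_)→(C,X,right)
state=C head=3 tape=XXYX[Y]Y   (C,Y)→(B,_,left)
state=B head=2 tape=XXY[X]_Y
After 10 steps: state B, head at 2, tape XXYX_Y.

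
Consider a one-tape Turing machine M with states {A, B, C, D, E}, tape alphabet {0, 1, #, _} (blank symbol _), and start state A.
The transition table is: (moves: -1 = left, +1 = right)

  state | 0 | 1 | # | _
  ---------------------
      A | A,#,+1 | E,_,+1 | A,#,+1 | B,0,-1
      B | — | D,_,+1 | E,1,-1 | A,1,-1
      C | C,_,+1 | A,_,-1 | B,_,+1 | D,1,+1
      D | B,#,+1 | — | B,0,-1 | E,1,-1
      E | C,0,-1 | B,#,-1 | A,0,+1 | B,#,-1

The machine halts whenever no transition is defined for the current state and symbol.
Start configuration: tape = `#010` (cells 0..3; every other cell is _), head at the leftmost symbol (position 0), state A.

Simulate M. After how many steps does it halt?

15

A | [#]010___   read # → write #, move +1, go to A
A | #[0]10___   read 0 → write #, move +1, go to A
A | ##[1]0___   read 1 → write _, move +1, go to E
E | ##_[0]___   read 0 → write 0, move -1, go to C
C | ##[_]0___   read _ → write 1, move +1, go to D
D | ##1[0]___   read 0 → write #, move +1, go to B
B | ##1#[_]__   read _ → write 1, move -1, go to A
A | ##1[#]1__   read # → write #, move +1, go to A
A | ##1#[1]__   read 1 → write _, move +1, go to E
E | ##1#_[_]_   read _ → write #, move -1, go to B
B | ##1#[_]#_   read _ → write 1, move -1, go to A
A | ##1[#]1#_   read # → write #, move +1, go to A
A | ##1#[1]#_   read 1 → write _, move +1, go to E
E | ##1#_[#]_   read # → write 0, move +1, go to A
A | ##1#_0[_]   read _ → write 0, move -1, go to B
B | ##1#_[0]0
M halts after 15 transitions.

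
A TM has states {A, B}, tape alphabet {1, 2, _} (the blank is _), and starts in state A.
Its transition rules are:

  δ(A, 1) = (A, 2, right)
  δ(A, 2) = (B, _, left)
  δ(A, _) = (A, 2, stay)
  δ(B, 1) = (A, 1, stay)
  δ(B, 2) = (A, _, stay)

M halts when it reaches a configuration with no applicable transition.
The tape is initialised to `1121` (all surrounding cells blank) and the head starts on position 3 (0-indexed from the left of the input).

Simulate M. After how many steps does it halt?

A | _112[1]_   read 1 → write 2, move right, go to A
A | _1122[_]   read _ → write 2, move stay, go to A
A | _1122[2]   read 2 → write _, move left, go to B
B | _112[2]_   read 2 → write _, move stay, go to A
A | _112[_]_   read _ → write 2, move stay, go to A
A | _112[2]_   read 2 → write _, move left, go to B
B | _11[2]__   read 2 → write _, move stay, go to A
A | _11[_]__   read _ → write 2, move stay, go to A
A | _11[2]__   read 2 → write _, move left, go to B
B | _1[1]___   read 1 → write 1, move stay, go to A
A | _1[1]___   read 1 → write 2, move right, go to A
A | _12[_]__   read _ → write 2, move stay, go to A
A | _12[2]__   read 2 → write _, move left, go to B
B | _1[2]___   read 2 → write _, move stay, go to A
A | _1[_]___   read _ → write 2, move stay, go to A
A | _1[2]___   read 2 → write _, move left, go to B
B | _[1]____   read 1 → write 1, move stay, go to A
A | _[1]____   read 1 → write 2, move right, go to A
A | _2[_]___   read _ → write 2, move stay, go to A
A | _2[2]___   read 2 → write _, move left, go to B
B | _[2]____   read 2 → write _, move stay, go to A
A | _[_]____   read _ → write 2, move stay, go to A
A | _[2]____   read 2 → write _, move left, go to B
B | [_]_____
M halts after 23 transitions.

23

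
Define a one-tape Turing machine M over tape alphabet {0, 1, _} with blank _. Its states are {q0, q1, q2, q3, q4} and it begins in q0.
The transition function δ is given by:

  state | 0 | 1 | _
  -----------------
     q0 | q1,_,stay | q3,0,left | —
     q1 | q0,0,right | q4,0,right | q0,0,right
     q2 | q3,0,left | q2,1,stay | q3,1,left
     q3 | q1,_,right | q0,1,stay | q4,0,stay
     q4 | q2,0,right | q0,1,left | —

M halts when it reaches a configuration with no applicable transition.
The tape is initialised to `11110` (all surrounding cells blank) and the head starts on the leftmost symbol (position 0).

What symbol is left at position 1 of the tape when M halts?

_

state=q0 head=0 tape=_[1]1110_   (q0,1)→(q3,0,left)
state=q3 head=-1 tape=[_]01110_   (q3,_)→(q4,0,stay)
state=q4 head=-1 tape=[0]01110_   (q4,0)→(q2,0,right)
state=q2 head=0 tape=0[0]1110_   (q2,0)→(q3,0,left)
state=q3 head=-1 tape=[0]01110_   (q3,0)→(q1,_,right)
state=q1 head=0 tape=_[0]1110_   (q1,0)→(q0,0,right)
state=q0 head=1 tape=_0[1]110_   (q0,1)→(q3,0,left)
state=q3 head=0 tape=_[0]0110_   (q3,0)→(q1,_,right)
state=q1 head=1 tape=__[0]110_   (q1,0)→(q0,0,right)
state=q0 head=2 tape=__0[1]10_   (q0,1)→(q3,0,left)
state=q3 head=1 tape=__[0]010_   (q3,0)→(q1,_,right)
state=q1 head=2 tape=___[0]10_   (q1,0)→(q0,0,right)
state=q0 head=3 tape=___0[1]0_   (q0,1)→(q3,0,left)
state=q3 head=2 tape=___[0]00_   (q3,0)→(q1,_,right)
state=q1 head=3 tape=____[0]0_   (q1,0)→(q0,0,right)
state=q0 head=4 tape=____0[0]_   (q0,0)→(q1,_,stay)
state=q1 head=4 tape=____0[_]_   (q1,_)→(q0,0,right)
state=q0 head=5 tape=____00[_]
Cell 1 holds _ when M halts.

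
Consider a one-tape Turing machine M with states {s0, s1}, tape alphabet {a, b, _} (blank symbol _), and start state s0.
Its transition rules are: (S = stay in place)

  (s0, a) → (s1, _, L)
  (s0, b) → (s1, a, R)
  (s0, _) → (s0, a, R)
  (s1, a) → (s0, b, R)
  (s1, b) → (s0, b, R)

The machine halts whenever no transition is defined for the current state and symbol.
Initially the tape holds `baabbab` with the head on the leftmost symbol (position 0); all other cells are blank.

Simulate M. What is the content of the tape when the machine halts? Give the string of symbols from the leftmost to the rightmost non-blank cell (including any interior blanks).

state=s0 head=0 tape=[b]aabbab_   (s0,b)→(s1,a,R)
state=s1 head=1 tape=a[a]abbab_   (s1,a)→(s0,b,R)
state=s0 head=2 tape=ab[a]bbab_   (s0,a)→(s1,_,L)
state=s1 head=1 tape=a[b]_bbab_   (s1,b)→(s0,b,R)
state=s0 head=2 tape=ab[_]bbab_   (s0,_)→(s0,a,R)
state=s0 head=3 tape=aba[b]bab_   (s0,b)→(s1,a,R)
state=s1 head=4 tape=abaa[b]ab_   (s1,b)→(s0,b,R)
state=s0 head=5 tape=abaab[a]b_   (s0,a)→(s1,_,L)
state=s1 head=4 tape=abaa[b]_b_   (s1,b)→(s0,b,R)
state=s0 head=5 tape=abaab[_]b_   (s0,_)→(s0,a,R)
state=s0 head=6 tape=abaaba[b]_   (s0,b)→(s1,a,R)
state=s1 head=7 tape=abaabaa[_]
The non-blank tape span at halt is abaabaa.

abaabaa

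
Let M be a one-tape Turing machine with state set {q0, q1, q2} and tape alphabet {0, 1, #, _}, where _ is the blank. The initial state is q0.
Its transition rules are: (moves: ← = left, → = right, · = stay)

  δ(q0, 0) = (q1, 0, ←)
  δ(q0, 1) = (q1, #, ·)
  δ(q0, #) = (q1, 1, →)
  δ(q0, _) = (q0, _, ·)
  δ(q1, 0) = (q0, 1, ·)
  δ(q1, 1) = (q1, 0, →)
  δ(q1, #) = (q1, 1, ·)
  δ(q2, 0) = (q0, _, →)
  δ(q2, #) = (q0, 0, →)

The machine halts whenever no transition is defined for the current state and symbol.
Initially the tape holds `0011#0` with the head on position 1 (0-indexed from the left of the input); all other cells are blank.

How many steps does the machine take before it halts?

state=q0 head=1 tape=0[0]11#0_   (q0,0)→(q1,0,←)
state=q1 head=0 tape=[0]011#0_   (q1,0)→(q0,1,·)
state=q0 head=0 tape=[1]011#0_   (q0,1)→(q1,#,·)
state=q1 head=0 tape=[#]011#0_   (q1,#)→(q1,1,·)
state=q1 head=0 tape=[1]011#0_   (q1,1)→(q1,0,→)
state=q1 head=1 tape=0[0]11#0_   (q1,0)→(q0,1,·)
state=q0 head=1 tape=0[1]11#0_   (q0,1)→(q1,#,·)
state=q1 head=1 tape=0[#]11#0_   (q1,#)→(q1,1,·)
state=q1 head=1 tape=0[1]11#0_   (q1,1)→(q1,0,→)
state=q1 head=2 tape=00[1]1#0_   (q1,1)→(q1,0,→)
state=q1 head=3 tape=000[1]#0_   (q1,1)→(q1,0,→)
state=q1 head=4 tape=0000[#]0_   (q1,#)→(q1,1,·)
state=q1 head=4 tape=0000[1]0_   (q1,1)→(q1,0,→)
state=q1 head=5 tape=00000[0]_   (q1,0)→(q0,1,·)
state=q0 head=5 tape=00000[1]_   (q0,1)→(q1,#,·)
state=q1 head=5 tape=00000[#]_   (q1,#)→(q1,1,·)
state=q1 head=5 tape=00000[1]_   (q1,1)→(q1,0,→)
state=q1 head=6 tape=000000[_]
M halts after 17 transitions.

17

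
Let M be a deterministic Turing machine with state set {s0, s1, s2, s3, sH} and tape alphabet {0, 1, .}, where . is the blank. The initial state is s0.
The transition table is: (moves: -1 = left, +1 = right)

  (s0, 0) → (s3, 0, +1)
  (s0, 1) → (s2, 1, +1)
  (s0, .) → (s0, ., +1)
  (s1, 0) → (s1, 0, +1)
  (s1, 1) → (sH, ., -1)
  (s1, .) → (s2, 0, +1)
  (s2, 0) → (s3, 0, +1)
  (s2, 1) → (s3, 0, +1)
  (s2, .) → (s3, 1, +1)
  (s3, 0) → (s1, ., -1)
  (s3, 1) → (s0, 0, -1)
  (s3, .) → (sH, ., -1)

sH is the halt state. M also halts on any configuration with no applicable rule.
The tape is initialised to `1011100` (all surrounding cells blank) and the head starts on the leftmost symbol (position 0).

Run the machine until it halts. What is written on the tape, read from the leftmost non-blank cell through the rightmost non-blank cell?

10000001

state=s0 head=0 tape=[1]011100..   (s0,1)→(s2,1,+1)
state=s2 head=1 tape=1[0]11100..   (s2,0)→(s3,0,+1)
state=s3 head=2 tape=10[1]1100..   (s3,1)→(s0,0,-1)
state=s0 head=1 tape=1[0]01100..   (s0,0)→(s3,0,+1)
state=s3 head=2 tape=10[0]1100..   (s3,0)→(s1,.,-1)
state=s1 head=1 tape=1[0].1100..   (s1,0)→(s1,0,+1)
state=s1 head=2 tape=10[.]1100..   (s1,.)→(s2,0,+1)
state=s2 head=3 tape=100[1]100..   (s2,1)→(s3,0,+1)
state=s3 head=4 tape=1000[1]00..   (s3,1)→(s0,0,-1)
state=s0 head=3 tape=100[0]000..   (s0,0)→(s3,0,+1)
state=s3 head=4 tape=1000[0]00..   (s3,0)→(s1,.,-1)
state=s1 head=3 tape=100[0].00..   (s1,0)→(s1,0,+1)
state=s1 head=4 tape=1000[.]00..   (s1,.)→(s2,0,+1)
state=s2 head=5 tape=10000[0]0..   (s2,0)→(s3,0,+1)
state=s3 head=6 tape=100000[0]..   (s3,0)→(s1,.,-1)
state=s1 head=5 tape=10000[0]...   (s1,0)→(s1,0,+1)
state=s1 head=6 tape=100000[.]..   (s1,.)→(s2,0,+1)
state=s2 head=7 tape=1000000[.].   (s2,.)→(s3,1,+1)
state=s3 head=8 tape=10000001[.]   (s3,.)→(sH,.,-1)
state=sH head=7 tape=1000000[1].
The non-blank tape span at halt is 10000001.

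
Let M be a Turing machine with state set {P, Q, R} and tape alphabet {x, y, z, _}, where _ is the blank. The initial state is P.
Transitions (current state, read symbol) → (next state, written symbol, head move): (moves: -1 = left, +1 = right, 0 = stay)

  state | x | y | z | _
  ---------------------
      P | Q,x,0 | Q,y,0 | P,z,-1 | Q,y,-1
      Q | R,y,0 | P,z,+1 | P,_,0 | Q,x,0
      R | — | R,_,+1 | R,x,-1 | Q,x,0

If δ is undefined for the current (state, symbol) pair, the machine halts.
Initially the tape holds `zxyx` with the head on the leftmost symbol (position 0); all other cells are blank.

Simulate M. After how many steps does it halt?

P | __[z]xyx   read z → write z, move -1, go to P
P | _[_]zxyx   read _ → write y, move -1, go to Q
Q | [_]yzxyx   read _ → write x, move 0, go to Q
Q | [x]yzxyx   read x → write y, move 0, go to R
R | [y]yzxyx   read y → write _, move +1, go to R
R | _[y]zxyx   read y → write _, move +1, go to R
R | __[z]xyx   read z → write x, move -1, go to R
R | _[_]xxyx   read _ → write x, move 0, go to Q
Q | _[x]xxyx   read x → write y, move 0, go to R
R | _[y]xxyx   read y → write _, move +1, go to R
R | __[x]xyx
M halts after 10 transitions.

10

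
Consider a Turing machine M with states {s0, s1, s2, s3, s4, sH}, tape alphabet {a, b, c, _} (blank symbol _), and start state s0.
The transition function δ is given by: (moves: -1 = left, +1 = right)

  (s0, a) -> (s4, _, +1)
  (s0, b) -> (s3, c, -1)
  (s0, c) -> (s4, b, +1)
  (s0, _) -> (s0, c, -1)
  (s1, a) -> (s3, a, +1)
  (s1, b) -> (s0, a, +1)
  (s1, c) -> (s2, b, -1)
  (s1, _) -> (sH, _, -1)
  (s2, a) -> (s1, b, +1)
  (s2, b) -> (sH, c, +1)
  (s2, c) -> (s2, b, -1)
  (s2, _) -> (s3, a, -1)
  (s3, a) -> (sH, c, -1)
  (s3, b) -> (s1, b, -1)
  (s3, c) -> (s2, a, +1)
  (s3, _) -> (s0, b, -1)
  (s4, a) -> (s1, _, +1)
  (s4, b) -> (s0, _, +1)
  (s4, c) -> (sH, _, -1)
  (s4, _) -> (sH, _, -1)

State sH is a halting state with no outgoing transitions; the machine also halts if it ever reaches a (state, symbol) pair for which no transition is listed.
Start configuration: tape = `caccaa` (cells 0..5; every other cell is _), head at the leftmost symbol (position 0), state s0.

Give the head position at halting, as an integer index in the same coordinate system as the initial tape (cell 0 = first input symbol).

-2

state=s0 head=0 tape=__[c]accaa   (s0,c)→(s4,b,+1)
state=s4 head=1 tape=__b[a]ccaa   (s4,a)→(s1,_,+1)
state=s1 head=2 tape=__b_[c]caa   (s1,c)→(s2,b,-1)
state=s2 head=1 tape=__b[_]bcaa   (s2,_)→(s3,a,-1)
state=s3 head=0 tape=__[b]abcaa   (s3,b)→(s1,b,-1)
state=s1 head=-1 tape=_[_]babcaa   (s1,_)→(sH,_,-1)
state=sH head=-2 tape=[_]_babcaa
At halt the head is at cell -2.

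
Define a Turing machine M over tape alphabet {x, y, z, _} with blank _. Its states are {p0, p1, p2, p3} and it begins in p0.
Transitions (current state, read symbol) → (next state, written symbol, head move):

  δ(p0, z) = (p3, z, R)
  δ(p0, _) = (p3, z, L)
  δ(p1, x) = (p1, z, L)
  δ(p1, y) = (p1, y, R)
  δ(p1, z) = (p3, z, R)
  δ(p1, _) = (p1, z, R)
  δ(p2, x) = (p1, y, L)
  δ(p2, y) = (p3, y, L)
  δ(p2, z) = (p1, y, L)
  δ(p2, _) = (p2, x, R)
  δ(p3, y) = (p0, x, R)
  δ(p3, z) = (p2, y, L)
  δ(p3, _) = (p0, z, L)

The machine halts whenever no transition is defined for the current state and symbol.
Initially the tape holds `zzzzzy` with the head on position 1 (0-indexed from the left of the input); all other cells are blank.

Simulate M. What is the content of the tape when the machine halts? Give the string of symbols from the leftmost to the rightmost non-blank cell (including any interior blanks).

zxyzzy

state=p0 head=1 tape=z[z]zzzy   (p0,z)→(p3,z,R)
state=p3 head=2 tape=zz[z]zzy   (p3,z)→(p2,y,L)
state=p2 head=1 tape=z[z]yzzy   (p2,z)→(p1,y,L)
state=p1 head=0 tape=[z]yyzzy   (p1,z)→(p3,z,R)
state=p3 head=1 tape=z[y]yzzy   (p3,y)→(p0,x,R)
state=p0 head=2 tape=zx[y]zzy
The non-blank tape span at halt is zxyzzy.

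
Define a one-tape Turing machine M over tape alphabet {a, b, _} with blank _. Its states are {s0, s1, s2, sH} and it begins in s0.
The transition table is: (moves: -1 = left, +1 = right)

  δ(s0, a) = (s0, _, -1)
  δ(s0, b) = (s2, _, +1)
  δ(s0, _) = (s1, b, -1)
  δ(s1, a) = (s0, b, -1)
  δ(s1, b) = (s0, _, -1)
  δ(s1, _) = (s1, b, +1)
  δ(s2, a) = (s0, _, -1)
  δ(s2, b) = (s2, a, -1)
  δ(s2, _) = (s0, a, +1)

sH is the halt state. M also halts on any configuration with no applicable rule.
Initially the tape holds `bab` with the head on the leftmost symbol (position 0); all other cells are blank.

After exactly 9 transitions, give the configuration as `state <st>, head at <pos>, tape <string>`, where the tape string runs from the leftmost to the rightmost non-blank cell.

state=s0 head=0 tape=_[b]ab   (s0,b)→(s2,_,+1)
state=s2 head=1 tape=__[a]b   (s2,a)→(s0,_,-1)
state=s0 head=0 tape=_[_]_b   (s0,_)→(s1,b,-1)
state=s1 head=-1 tape=[_]b_b   (s1,_)→(s1,b,+1)
state=s1 head=0 tape=b[b]_b   (s1,b)→(s0,_,-1)
state=s0 head=-1 tape=[b]__b   (s0,b)→(s2,_,+1)
state=s2 head=0 tape=_[_]_b   (s2,_)→(s0,a,+1)
state=s0 head=1 tape=_a[_]b   (s0,_)→(s1,b,-1)
state=s1 head=0 tape=_[a]bb   (s1,a)→(s0,b,-1)
state=s0 head=-1 tape=[_]bbb
After 9 steps: state s0, head at -1, tape bbb.

state s0, head at -1, tape bbb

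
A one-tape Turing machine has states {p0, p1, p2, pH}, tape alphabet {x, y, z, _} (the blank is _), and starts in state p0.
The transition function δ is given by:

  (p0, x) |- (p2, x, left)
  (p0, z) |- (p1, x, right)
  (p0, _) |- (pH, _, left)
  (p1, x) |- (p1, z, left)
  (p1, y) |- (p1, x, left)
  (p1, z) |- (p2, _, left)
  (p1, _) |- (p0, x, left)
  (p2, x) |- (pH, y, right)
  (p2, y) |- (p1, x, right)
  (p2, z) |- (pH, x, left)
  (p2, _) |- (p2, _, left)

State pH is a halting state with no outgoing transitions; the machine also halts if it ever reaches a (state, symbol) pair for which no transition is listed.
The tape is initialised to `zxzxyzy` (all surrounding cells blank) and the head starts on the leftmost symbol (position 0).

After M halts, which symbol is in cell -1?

x

state=p0 head=0 tape=___[z]xzxyzy   (p0,z)→(p1,x,right)
state=p1 head=1 tape=___x[x]zxyzy   (p1,x)→(p1,z,left)
state=p1 head=0 tape=___[x]zzxyzy   (p1,x)→(p1,z,left)
state=p1 head=-1 tape=__[_]zzzxyzy   (p1,_)→(p0,x,left)
state=p0 head=-2 tape=_[_]xzzzxyzy   (p0,_)→(pH,_,left)
state=pH head=-3 tape=[_]_xzzzxyzy
Cell -1 holds x when M halts.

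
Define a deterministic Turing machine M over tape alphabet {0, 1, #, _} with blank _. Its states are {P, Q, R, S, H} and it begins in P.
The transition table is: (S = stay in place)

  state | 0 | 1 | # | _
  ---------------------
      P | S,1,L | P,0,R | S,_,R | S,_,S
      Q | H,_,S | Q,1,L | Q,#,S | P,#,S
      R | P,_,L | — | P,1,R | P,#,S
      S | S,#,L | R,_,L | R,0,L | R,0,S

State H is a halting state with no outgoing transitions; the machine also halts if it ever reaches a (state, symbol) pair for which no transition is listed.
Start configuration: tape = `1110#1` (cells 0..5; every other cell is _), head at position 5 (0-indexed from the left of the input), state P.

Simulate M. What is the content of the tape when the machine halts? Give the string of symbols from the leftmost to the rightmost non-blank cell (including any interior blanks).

state=P head=5 tape=1110#[1]_   (P,1)→(P,0,R)
state=P head=6 tape=1110#0[_]   (P,_)→(S,_,S)
state=S head=6 tape=1110#0[_]   (S,_)→(R,0,S)
state=R head=6 tape=1110#0[0]   (R,0)→(P,_,L)
state=P head=5 tape=1110#[0]_   (P,0)→(S,1,L)
state=S head=4 tape=1110[#]1_   (S,#)→(R,0,L)
state=R head=3 tape=111[0]01_   (R,0)→(P,_,L)
state=P head=2 tape=11[1]_01_   (P,1)→(P,0,R)
state=P head=3 tape=110[_]01_   (P,_)→(S,_,S)
state=S head=3 tape=110[_]01_   (S,_)→(R,0,S)
state=R head=3 tape=110[0]01_   (R,0)→(P,_,L)
state=P head=2 tape=11[0]_01_   (P,0)→(S,1,L)
state=S head=1 tape=1[1]1_01_   (S,1)→(R,_,L)
state=R head=0 tape=[1]_1_01_
The non-blank tape span at halt is 1_1_01.

1_1_01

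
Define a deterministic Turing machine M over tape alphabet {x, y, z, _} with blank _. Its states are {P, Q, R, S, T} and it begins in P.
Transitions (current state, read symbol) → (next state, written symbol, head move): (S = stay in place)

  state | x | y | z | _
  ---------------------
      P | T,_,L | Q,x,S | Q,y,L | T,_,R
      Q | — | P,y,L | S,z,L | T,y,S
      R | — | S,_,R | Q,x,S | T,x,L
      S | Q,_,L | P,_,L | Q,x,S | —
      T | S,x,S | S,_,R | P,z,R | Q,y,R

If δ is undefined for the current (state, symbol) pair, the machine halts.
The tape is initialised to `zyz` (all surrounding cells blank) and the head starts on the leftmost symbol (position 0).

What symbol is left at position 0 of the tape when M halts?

x

P | _[z]yz   read z → write y, move L, go to Q
Q | [_]yyz   read _ → write y, move S, go to T
T | [y]yyz   read y → write _, move R, go to S
S | _[y]yz   read y → write _, move L, go to P
P | [_]_yz   read _ → write _, move R, go to T
T | _[_]yz   read _ → write y, move R, go to Q
Q | _y[y]z   read y → write y, move L, go to P
P | _[y]yz   read y → write x, move S, go to Q
Q | _[x]yz
Cell 0 holds x when M halts.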